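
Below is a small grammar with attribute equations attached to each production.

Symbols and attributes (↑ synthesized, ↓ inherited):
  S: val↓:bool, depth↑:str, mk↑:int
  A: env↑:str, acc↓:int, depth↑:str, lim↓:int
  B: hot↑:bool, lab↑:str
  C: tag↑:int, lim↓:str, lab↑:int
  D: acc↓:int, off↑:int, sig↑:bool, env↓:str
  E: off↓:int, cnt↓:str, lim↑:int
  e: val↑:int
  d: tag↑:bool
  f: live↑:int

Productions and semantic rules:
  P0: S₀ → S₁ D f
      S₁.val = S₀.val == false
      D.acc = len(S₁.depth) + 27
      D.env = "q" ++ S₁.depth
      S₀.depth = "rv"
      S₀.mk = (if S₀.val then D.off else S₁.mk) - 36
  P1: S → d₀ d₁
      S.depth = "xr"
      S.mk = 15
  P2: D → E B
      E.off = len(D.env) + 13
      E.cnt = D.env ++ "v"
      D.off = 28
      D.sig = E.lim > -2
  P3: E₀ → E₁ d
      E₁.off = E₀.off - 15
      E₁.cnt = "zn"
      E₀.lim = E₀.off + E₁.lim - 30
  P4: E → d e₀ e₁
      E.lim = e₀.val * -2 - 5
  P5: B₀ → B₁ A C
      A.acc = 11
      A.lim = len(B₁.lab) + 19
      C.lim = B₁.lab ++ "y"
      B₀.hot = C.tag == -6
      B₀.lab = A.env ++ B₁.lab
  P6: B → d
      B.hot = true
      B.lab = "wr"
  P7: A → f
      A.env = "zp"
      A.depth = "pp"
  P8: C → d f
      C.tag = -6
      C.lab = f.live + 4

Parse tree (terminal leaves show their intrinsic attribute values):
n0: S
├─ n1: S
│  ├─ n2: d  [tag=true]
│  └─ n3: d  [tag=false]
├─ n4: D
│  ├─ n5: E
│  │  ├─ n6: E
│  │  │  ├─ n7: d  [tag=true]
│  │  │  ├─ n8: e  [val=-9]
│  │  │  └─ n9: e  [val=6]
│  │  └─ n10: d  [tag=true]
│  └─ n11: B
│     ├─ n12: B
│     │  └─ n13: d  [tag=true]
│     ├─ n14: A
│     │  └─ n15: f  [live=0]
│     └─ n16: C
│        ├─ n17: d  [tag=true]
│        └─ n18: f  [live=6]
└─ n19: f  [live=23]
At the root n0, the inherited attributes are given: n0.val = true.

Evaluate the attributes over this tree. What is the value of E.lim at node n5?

1. n0.val = true  [given at root]
2. n1.val = false  [S₀.val == false]
3. n2.tag = true  [terminal]
4. n3.tag = false  [terminal]
5. n1.depth = "xr"  ["xr"]
6. n1.mk = 15  [15]
7. n4.acc = 29  [len(S₁.depth) + 27]
8. n4.env = "qxr"  ["q" ++ S₁.depth]
9. n5.off = 16  [len(D.env) + 13]
10. n5.cnt = "qxrv"  [D.env ++ "v"]
11. n6.off = 1  [E₀.off - 15]
12. n6.cnt = "zn"  ["zn"]
13. n7.tag = true  [terminal]
14. n8.val = -9  [terminal]
15. n9.val = 6  [terminal]
16. n6.lim = 13  [e₀.val * -2 - 5]
17. n10.tag = true  [terminal]
18. n5.lim = -1  [E₀.off + E₁.lim - 30]
19. n13.tag = true  [terminal]
20. n12.hot = true  [true]
21. n12.lab = "wr"  ["wr"]
22. n14.acc = 11  [11]
23. n14.lim = 21  [len(B₁.lab) + 19]
24. n15.live = 0  [terminal]
25. n14.env = "zp"  ["zp"]
26. n14.depth = "pp"  ["pp"]
27. n16.lim = "wry"  [B₁.lab ++ "y"]
28. n17.tag = true  [terminal]
29. n18.live = 6  [terminal]
30. n16.tag = -6  [-6]
31. n16.lab = 10  [f.live + 4]
32. n11.hot = true  [C.tag == -6]
33. n11.lab = "zpwr"  [A.env ++ B₁.lab]
34. n4.off = 28  [28]
35. n4.sig = true  [E.lim > -2]
36. n19.live = 23  [terminal]
37. n0.depth = "rv"  ["rv"]
38. n0.mk = -8  [(if S₀.val then D.off else S₁.mk) - 36]

-1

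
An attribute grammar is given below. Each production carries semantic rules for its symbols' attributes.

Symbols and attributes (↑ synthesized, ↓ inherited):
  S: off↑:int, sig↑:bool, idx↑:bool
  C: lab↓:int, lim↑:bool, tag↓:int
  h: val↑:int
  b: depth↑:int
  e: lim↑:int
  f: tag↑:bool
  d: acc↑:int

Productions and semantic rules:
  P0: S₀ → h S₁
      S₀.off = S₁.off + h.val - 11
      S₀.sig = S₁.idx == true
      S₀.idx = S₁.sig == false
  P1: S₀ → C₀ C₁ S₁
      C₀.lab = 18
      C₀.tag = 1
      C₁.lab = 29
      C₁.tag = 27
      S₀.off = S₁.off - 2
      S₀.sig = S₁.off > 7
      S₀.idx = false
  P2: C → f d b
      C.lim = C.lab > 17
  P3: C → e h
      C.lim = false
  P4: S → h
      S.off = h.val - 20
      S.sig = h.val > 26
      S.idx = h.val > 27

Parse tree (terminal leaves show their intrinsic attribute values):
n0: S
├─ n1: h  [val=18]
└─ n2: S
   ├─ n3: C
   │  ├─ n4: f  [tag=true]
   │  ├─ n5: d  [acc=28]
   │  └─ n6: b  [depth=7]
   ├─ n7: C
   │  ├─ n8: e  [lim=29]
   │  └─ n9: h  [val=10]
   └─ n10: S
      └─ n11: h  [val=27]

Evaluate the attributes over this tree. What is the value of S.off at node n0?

1. n1.val = 18  [terminal]
2. n3.lab = 18  [18]
3. n3.tag = 1  [1]
4. n4.tag = true  [terminal]
5. n5.acc = 28  [terminal]
6. n6.depth = 7  [terminal]
7. n3.lim = true  [C.lab > 17]
8. n7.lab = 29  [29]
9. n7.tag = 27  [27]
10. n8.lim = 29  [terminal]
11. n9.val = 10  [terminal]
12. n7.lim = false  [false]
13. n11.val = 27  [terminal]
14. n10.off = 7  [h.val - 20]
15. n10.sig = true  [h.val > 26]
16. n10.idx = false  [h.val > 27]
17. n2.off = 5  [S₁.off - 2]
18. n2.sig = false  [S₁.off > 7]
19. n2.idx = false  [false]
20. n0.off = 12  [S₁.off + h.val - 11]
21. n0.sig = false  [S₁.idx == true]
22. n0.idx = true  [S₁.sig == false]

12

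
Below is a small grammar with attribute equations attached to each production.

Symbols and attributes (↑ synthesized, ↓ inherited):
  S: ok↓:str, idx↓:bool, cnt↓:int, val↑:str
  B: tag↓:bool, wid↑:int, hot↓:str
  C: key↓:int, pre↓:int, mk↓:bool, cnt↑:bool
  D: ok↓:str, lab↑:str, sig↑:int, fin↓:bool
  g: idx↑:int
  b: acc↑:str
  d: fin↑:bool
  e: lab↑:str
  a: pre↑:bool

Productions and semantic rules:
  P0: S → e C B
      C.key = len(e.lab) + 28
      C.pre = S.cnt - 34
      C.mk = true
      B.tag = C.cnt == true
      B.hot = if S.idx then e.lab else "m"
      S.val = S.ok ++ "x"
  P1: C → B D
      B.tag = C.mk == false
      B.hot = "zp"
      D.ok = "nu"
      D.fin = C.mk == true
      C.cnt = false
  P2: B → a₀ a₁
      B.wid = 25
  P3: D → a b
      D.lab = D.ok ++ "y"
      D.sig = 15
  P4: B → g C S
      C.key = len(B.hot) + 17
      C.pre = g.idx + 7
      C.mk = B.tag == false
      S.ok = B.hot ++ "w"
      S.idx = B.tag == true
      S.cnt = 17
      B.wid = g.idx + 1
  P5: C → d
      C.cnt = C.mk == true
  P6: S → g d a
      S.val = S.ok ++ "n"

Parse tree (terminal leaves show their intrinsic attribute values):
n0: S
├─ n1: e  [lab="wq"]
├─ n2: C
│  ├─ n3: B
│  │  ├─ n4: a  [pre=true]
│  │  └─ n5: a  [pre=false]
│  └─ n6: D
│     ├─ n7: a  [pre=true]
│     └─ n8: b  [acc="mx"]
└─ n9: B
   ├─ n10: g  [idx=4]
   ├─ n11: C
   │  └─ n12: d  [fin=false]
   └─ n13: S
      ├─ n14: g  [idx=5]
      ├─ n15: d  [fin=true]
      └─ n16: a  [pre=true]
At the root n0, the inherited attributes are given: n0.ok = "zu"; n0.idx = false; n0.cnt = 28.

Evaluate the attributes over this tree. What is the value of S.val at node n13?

1. n0.ok = "zu"  [given at root]
2. n0.idx = false  [given at root]
3. n0.cnt = 28  [given at root]
4. n1.lab = "wq"  [terminal]
5. n2.key = 30  [len(e.lab) + 28]
6. n2.pre = -6  [S.cnt - 34]
7. n2.mk = true  [true]
8. n3.tag = false  [C.mk == false]
9. n3.hot = "zp"  ["zp"]
10. n4.pre = true  [terminal]
11. n5.pre = false  [terminal]
12. n3.wid = 25  [25]
13. n6.ok = "nu"  ["nu"]
14. n6.fin = true  [C.mk == true]
15. n7.pre = true  [terminal]
16. n8.acc = "mx"  [terminal]
17. n6.lab = "nuy"  [D.ok ++ "y"]
18. n6.sig = 15  [15]
19. n2.cnt = false  [false]
20. n9.tag = false  [C.cnt == true]
21. n9.hot = "m"  [if S.idx then e.lab else "m"]
22. n10.idx = 4  [terminal]
23. n11.key = 18  [len(B.hot) + 17]
24. n11.pre = 11  [g.idx + 7]
25. n11.mk = true  [B.tag == false]
26. n12.fin = false  [terminal]
27. n11.cnt = true  [C.mk == true]
28. n13.ok = "mw"  [B.hot ++ "w"]
29. n13.idx = false  [B.tag == true]
30. n13.cnt = 17  [17]
31. n14.idx = 5  [terminal]
32. n15.fin = true  [terminal]
33. n16.pre = true  [terminal]
34. n13.val = "mwn"  [S.ok ++ "n"]
35. n9.wid = 5  [g.idx + 1]
36. n0.val = "zux"  [S.ok ++ "x"]

"mwn"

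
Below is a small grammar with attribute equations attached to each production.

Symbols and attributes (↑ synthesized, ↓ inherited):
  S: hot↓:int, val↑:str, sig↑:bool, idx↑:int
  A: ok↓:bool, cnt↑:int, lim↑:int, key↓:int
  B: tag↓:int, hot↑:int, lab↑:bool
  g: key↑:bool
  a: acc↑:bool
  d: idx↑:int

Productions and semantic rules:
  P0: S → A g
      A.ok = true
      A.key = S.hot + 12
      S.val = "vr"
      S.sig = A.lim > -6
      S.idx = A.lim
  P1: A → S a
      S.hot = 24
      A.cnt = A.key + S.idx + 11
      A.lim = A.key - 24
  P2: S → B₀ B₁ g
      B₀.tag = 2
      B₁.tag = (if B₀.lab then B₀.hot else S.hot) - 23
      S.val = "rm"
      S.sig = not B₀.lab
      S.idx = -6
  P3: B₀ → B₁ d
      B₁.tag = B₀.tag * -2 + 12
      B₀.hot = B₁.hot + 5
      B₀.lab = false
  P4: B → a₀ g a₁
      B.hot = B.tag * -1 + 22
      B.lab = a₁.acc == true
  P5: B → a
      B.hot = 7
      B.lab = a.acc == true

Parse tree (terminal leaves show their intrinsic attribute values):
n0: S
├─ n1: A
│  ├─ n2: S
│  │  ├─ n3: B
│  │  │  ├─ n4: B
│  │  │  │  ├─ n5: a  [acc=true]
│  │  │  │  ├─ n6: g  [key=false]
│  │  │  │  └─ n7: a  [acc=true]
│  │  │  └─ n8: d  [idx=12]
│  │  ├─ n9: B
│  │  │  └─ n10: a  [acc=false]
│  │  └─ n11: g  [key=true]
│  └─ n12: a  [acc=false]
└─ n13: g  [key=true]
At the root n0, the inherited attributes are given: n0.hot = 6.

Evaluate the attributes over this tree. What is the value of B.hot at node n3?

19

1. n0.hot = 6  [given at root]
2. n1.ok = true  [true]
3. n1.key = 18  [S.hot + 12]
4. n2.hot = 24  [24]
5. n3.tag = 2  [2]
6. n4.tag = 8  [B₀.tag * -2 + 12]
7. n5.acc = true  [terminal]
8. n6.key = false  [terminal]
9. n7.acc = true  [terminal]
10. n4.hot = 14  [B.tag * -1 + 22]
11. n4.lab = true  [a₁.acc == true]
12. n8.idx = 12  [terminal]
13. n3.hot = 19  [B₁.hot + 5]
14. n3.lab = false  [false]
15. n9.tag = 1  [(if B₀.lab then B₀.hot else S.hot) - 23]
16. n10.acc = false  [terminal]
17. n9.hot = 7  [7]
18. n9.lab = false  [a.acc == true]
19. n11.key = true  [terminal]
20. n2.val = "rm"  ["rm"]
21. n2.sig = true  [not B₀.lab]
22. n2.idx = -6  [-6]
23. n12.acc = false  [terminal]
24. n1.cnt = 23  [A.key + S.idx + 11]
25. n1.lim = -6  [A.key - 24]
26. n13.key = true  [terminal]
27. n0.val = "vr"  ["vr"]
28. n0.sig = false  [A.lim > -6]
29. n0.idx = -6  [A.lim]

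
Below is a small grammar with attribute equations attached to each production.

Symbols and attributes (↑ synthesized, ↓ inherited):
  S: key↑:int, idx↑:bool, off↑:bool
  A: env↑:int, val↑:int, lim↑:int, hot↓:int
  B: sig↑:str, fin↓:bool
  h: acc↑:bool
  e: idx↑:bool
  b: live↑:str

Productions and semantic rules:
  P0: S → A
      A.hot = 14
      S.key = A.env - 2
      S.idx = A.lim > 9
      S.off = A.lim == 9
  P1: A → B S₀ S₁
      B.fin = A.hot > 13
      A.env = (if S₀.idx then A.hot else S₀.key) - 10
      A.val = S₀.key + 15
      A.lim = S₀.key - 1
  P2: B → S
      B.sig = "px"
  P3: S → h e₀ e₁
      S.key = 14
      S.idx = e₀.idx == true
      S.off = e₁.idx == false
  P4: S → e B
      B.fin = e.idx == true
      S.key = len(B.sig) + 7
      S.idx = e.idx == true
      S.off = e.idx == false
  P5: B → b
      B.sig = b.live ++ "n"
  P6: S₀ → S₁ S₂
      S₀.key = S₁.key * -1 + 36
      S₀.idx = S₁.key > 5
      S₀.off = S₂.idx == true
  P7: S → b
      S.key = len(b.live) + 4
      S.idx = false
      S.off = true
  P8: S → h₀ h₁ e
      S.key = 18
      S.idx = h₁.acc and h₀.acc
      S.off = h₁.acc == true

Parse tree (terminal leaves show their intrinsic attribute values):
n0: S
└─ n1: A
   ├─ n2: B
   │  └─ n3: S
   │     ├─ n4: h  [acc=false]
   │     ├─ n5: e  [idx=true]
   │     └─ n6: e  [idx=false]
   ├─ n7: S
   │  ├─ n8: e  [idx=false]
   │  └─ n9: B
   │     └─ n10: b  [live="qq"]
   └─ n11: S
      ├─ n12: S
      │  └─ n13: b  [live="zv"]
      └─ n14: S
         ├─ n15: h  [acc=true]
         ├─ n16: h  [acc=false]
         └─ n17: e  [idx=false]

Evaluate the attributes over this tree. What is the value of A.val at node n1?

1. n1.hot = 14  [14]
2. n2.fin = true  [A.hot > 13]
3. n4.acc = false  [terminal]
4. n5.idx = true  [terminal]
5. n6.idx = false  [terminal]
6. n3.key = 14  [14]
7. n3.idx = true  [e₀.idx == true]
8. n3.off = true  [e₁.idx == false]
9. n2.sig = "px"  ["px"]
10. n8.idx = false  [terminal]
11. n9.fin = false  [e.idx == true]
12. n10.live = "qq"  [terminal]
13. n9.sig = "qqn"  [b.live ++ "n"]
14. n7.key = 10  [len(B.sig) + 7]
15. n7.idx = false  [e.idx == true]
16. n7.off = true  [e.idx == false]
17. n13.live = "zv"  [terminal]
18. n12.key = 6  [len(b.live) + 4]
19. n12.idx = false  [false]
20. n12.off = true  [true]
21. n15.acc = true  [terminal]
22. n16.acc = false  [terminal]
23. n17.idx = false  [terminal]
24. n14.key = 18  [18]
25. n14.idx = false  [h₁.acc and h₀.acc]
26. n14.off = false  [h₁.acc == true]
27. n11.key = 30  [S₁.key * -1 + 36]
28. n11.idx = true  [S₁.key > 5]
29. n11.off = false  [S₂.idx == true]
30. n1.env = 0  [(if S₀.idx then A.hot else S₀.key) - 10]
31. n1.val = 25  [S₀.key + 15]
32. n1.lim = 9  [S₀.key - 1]
33. n0.key = -2  [A.env - 2]
34. n0.idx = false  [A.lim > 9]
35. n0.off = true  [A.lim == 9]

25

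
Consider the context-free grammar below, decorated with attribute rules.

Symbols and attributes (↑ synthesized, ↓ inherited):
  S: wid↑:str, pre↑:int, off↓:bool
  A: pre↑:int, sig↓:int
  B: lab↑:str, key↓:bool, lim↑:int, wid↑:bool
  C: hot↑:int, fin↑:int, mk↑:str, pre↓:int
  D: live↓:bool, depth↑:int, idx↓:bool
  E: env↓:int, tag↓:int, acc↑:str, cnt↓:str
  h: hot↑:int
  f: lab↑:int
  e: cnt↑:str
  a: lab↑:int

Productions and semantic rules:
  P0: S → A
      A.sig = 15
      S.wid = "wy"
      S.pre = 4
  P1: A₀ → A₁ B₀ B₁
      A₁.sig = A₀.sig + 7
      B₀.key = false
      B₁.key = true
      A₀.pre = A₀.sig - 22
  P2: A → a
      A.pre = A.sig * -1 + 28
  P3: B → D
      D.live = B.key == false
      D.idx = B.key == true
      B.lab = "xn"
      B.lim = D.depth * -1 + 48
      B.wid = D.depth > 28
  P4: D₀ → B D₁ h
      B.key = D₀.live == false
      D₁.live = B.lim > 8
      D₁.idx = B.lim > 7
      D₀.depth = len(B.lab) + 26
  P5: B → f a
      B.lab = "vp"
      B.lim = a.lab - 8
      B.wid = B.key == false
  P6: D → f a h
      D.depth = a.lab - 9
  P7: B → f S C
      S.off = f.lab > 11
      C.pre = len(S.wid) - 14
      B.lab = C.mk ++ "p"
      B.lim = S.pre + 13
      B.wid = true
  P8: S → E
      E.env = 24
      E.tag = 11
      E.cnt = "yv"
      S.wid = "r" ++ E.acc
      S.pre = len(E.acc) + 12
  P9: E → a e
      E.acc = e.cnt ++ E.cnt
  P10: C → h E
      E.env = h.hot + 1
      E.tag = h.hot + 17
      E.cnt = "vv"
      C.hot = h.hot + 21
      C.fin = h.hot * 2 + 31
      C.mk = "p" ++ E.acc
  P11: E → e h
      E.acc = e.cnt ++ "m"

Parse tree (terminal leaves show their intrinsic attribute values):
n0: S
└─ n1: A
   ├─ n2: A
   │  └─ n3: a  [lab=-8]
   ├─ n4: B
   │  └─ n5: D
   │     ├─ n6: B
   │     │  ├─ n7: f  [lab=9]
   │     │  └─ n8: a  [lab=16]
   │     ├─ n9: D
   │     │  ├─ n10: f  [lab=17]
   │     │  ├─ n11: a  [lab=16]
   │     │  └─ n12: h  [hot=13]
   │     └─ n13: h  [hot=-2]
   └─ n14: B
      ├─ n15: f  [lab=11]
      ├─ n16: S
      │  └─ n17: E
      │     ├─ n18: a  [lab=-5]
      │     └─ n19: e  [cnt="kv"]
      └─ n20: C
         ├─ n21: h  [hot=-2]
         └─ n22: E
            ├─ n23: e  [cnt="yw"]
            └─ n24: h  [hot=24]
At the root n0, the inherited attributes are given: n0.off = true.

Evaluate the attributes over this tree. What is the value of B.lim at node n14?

1. n0.off = true  [given at root]
2. n1.sig = 15  [15]
3. n2.sig = 22  [A₀.sig + 7]
4. n3.lab = -8  [terminal]
5. n2.pre = 6  [A.sig * -1 + 28]
6. n4.key = false  [false]
7. n5.live = true  [B.key == false]
8. n5.idx = false  [B.key == true]
9. n6.key = false  [D₀.live == false]
10. n7.lab = 9  [terminal]
11. n8.lab = 16  [terminal]
12. n6.lab = "vp"  ["vp"]
13. n6.lim = 8  [a.lab - 8]
14. n6.wid = true  [B.key == false]
15. n9.live = false  [B.lim > 8]
16. n9.idx = true  [B.lim > 7]
17. n10.lab = 17  [terminal]
18. n11.lab = 16  [terminal]
19. n12.hot = 13  [terminal]
20. n9.depth = 7  [a.lab - 9]
21. n13.hot = -2  [terminal]
22. n5.depth = 28  [len(B.lab) + 26]
23. n4.lab = "xn"  ["xn"]
24. n4.lim = 20  [D.depth * -1 + 48]
25. n4.wid = false  [D.depth > 28]
26. n14.key = true  [true]
27. n15.lab = 11  [terminal]
28. n16.off = false  [f.lab > 11]
29. n17.env = 24  [24]
30. n17.tag = 11  [11]
31. n17.cnt = "yv"  ["yv"]
32. n18.lab = -5  [terminal]
33. n19.cnt = "kv"  [terminal]
34. n17.acc = "kvyv"  [e.cnt ++ E.cnt]
35. n16.wid = "rkvyv"  ["r" ++ E.acc]
36. n16.pre = 16  [len(E.acc) + 12]
37. n20.pre = -9  [len(S.wid) - 14]
38. n21.hot = -2  [terminal]
39. n22.env = -1  [h.hot + 1]
40. n22.tag = 15  [h.hot + 17]
41. n22.cnt = "vv"  ["vv"]
42. n23.cnt = "yw"  [terminal]
43. n24.hot = 24  [terminal]
44. n22.acc = "ywm"  [e.cnt ++ "m"]
45. n20.hot = 19  [h.hot + 21]
46. n20.fin = 27  [h.hot * 2 + 31]
47. n20.mk = "pywm"  ["p" ++ E.acc]
48. n14.lab = "pywmp"  [C.mk ++ "p"]
49. n14.lim = 29  [S.pre + 13]
50. n14.wid = true  [true]
51. n1.pre = -7  [A₀.sig - 22]
52. n0.wid = "wy"  ["wy"]
53. n0.pre = 4  [4]

29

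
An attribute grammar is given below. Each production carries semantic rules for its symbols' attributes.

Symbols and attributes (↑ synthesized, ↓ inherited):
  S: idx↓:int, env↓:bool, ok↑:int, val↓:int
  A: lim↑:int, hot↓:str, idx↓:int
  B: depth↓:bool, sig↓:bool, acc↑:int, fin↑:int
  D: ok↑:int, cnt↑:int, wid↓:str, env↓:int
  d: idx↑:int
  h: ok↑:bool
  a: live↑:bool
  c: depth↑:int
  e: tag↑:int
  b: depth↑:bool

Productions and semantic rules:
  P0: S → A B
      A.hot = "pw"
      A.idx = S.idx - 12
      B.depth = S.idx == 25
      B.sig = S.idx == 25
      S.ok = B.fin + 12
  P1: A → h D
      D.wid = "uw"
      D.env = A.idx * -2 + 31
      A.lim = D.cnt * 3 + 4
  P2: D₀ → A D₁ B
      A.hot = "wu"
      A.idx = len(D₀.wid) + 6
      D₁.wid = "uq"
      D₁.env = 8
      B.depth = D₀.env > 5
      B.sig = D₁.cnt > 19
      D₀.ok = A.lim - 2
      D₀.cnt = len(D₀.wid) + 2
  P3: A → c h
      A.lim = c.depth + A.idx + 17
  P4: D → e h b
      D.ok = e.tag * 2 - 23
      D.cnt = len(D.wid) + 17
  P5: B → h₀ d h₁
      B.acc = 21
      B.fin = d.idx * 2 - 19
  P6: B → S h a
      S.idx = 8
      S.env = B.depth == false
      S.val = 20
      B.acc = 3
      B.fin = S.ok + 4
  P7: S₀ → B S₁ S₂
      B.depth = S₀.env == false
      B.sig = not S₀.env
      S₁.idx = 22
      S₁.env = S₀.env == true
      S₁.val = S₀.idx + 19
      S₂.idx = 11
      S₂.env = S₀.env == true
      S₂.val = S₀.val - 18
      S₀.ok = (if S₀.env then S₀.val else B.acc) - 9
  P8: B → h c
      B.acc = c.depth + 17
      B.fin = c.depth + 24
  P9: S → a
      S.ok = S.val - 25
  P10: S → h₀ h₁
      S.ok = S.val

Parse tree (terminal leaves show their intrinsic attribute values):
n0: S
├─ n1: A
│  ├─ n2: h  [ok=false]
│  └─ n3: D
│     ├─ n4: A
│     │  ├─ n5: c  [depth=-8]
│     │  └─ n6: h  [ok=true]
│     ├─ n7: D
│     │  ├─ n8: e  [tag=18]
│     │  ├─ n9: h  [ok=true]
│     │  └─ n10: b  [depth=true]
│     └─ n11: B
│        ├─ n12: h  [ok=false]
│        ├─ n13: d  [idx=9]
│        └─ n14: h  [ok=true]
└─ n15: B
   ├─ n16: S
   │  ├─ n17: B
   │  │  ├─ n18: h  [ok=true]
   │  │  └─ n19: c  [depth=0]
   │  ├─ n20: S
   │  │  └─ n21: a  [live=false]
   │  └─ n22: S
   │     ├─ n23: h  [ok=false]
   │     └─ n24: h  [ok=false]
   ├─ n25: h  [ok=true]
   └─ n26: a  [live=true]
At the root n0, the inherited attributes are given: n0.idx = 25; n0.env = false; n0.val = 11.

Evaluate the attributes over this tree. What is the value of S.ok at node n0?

1. n0.idx = 25  [given at root]
2. n0.env = false  [given at root]
3. n0.val = 11  [given at root]
4. n1.hot = "pw"  ["pw"]
5. n1.idx = 13  [S.idx - 12]
6. n2.ok = false  [terminal]
7. n3.wid = "uw"  ["uw"]
8. n3.env = 5  [A.idx * -2 + 31]
9. n4.hot = "wu"  ["wu"]
10. n4.idx = 8  [len(D₀.wid) + 6]
11. n5.depth = -8  [terminal]
12. n6.ok = true  [terminal]
13. n4.lim = 17  [c.depth + A.idx + 17]
14. n7.wid = "uq"  ["uq"]
15. n7.env = 8  [8]
16. n8.tag = 18  [terminal]
17. n9.ok = true  [terminal]
18. n10.depth = true  [terminal]
19. n7.ok = 13  [e.tag * 2 - 23]
20. n7.cnt = 19  [len(D.wid) + 17]
21. n11.depth = false  [D₀.env > 5]
22. n11.sig = false  [D₁.cnt > 19]
23. n12.ok = false  [terminal]
24. n13.idx = 9  [terminal]
25. n14.ok = true  [terminal]
26. n11.acc = 21  [21]
27. n11.fin = -1  [d.idx * 2 - 19]
28. n3.ok = 15  [A.lim - 2]
29. n3.cnt = 4  [len(D₀.wid) + 2]
30. n1.lim = 16  [D.cnt * 3 + 4]
31. n15.depth = true  [S.idx == 25]
32. n15.sig = true  [S.idx == 25]
33. n16.idx = 8  [8]
34. n16.env = false  [B.depth == false]
35. n16.val = 20  [20]
36. n17.depth = true  [S₀.env == false]
37. n17.sig = true  [not S₀.env]
38. n18.ok = true  [terminal]
39. n19.depth = 0  [terminal]
40. n17.acc = 17  [c.depth + 17]
41. n17.fin = 24  [c.depth + 24]
42. n20.idx = 22  [22]
43. n20.env = false  [S₀.env == true]
44. n20.val = 27  [S₀.idx + 19]
45. n21.live = false  [terminal]
46. n20.ok = 2  [S.val - 25]
47. n22.idx = 11  [11]
48. n22.env = false  [S₀.env == true]
49. n22.val = 2  [S₀.val - 18]
50. n23.ok = false  [terminal]
51. n24.ok = false  [terminal]
52. n22.ok = 2  [S.val]
53. n16.ok = 8  [(if S₀.env then S₀.val else B.acc) - 9]
54. n25.ok = true  [terminal]
55. n26.live = true  [terminal]
56. n15.acc = 3  [3]
57. n15.fin = 12  [S.ok + 4]
58. n0.ok = 24  [B.fin + 12]

24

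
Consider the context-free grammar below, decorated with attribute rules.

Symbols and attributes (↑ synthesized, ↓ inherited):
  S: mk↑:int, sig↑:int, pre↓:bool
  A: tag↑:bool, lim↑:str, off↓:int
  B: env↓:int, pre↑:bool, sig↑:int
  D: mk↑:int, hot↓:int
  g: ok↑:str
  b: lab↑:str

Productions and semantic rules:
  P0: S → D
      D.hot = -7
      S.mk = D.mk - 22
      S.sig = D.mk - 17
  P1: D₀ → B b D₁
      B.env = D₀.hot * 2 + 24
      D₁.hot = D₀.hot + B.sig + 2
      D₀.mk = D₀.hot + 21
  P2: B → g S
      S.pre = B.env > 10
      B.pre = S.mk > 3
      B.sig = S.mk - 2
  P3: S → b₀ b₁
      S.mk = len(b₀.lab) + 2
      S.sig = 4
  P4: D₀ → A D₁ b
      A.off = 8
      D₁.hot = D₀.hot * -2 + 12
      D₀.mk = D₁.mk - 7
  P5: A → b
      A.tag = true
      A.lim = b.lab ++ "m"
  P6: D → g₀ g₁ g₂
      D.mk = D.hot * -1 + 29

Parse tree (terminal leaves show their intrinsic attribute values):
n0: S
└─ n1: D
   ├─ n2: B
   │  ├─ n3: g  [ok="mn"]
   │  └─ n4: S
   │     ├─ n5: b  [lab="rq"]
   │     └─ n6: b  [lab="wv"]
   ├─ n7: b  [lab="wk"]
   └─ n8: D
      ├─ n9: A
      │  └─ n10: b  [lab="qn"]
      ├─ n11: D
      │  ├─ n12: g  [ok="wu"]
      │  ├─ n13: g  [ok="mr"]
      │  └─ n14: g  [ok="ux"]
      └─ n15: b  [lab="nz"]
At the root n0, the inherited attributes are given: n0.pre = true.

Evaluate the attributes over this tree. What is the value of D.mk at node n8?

4

1. n0.pre = true  [given at root]
2. n1.hot = -7  [-7]
3. n2.env = 10  [D₀.hot * 2 + 24]
4. n3.ok = "mn"  [terminal]
5. n4.pre = false  [B.env > 10]
6. n5.lab = "rq"  [terminal]
7. n6.lab = "wv"  [terminal]
8. n4.mk = 4  [len(b₀.lab) + 2]
9. n4.sig = 4  [4]
10. n2.pre = true  [S.mk > 3]
11. n2.sig = 2  [S.mk - 2]
12. n7.lab = "wk"  [terminal]
13. n8.hot = -3  [D₀.hot + B.sig + 2]
14. n9.off = 8  [8]
15. n10.lab = "qn"  [terminal]
16. n9.tag = true  [true]
17. n9.lim = "qnm"  [b.lab ++ "m"]
18. n11.hot = 18  [D₀.hot * -2 + 12]
19. n12.ok = "wu"  [terminal]
20. n13.ok = "mr"  [terminal]
21. n14.ok = "ux"  [terminal]
22. n11.mk = 11  [D.hot * -1 + 29]
23. n15.lab = "nz"  [terminal]
24. n8.mk = 4  [D₁.mk - 7]
25. n1.mk = 14  [D₀.hot + 21]
26. n0.mk = -8  [D.mk - 22]
27. n0.sig = -3  [D.mk - 17]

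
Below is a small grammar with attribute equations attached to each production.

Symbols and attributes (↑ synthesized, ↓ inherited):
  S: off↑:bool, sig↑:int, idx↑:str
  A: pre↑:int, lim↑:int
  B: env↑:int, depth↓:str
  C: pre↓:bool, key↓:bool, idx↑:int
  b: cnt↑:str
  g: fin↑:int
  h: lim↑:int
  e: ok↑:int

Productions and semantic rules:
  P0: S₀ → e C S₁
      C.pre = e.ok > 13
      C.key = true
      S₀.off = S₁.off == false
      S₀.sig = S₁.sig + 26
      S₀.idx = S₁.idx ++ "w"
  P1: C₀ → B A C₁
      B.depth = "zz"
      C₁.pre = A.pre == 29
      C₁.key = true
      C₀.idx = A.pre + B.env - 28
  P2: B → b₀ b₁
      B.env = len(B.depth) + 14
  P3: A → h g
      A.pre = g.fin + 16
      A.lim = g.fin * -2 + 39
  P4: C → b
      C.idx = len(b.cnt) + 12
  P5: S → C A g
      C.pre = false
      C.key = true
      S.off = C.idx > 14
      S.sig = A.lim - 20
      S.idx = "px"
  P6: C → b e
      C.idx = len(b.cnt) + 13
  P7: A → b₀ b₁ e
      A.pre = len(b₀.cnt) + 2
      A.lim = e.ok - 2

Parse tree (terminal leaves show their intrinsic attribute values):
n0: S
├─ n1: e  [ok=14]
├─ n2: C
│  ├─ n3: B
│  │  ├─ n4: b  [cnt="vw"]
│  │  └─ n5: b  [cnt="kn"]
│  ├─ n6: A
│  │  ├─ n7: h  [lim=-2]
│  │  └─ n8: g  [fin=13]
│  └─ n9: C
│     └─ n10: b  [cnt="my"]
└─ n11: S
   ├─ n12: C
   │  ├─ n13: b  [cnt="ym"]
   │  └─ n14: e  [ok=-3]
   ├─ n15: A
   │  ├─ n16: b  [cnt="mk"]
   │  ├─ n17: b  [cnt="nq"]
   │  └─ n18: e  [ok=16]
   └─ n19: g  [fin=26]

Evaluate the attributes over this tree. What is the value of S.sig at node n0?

20

1. n1.ok = 14  [terminal]
2. n2.pre = true  [e.ok > 13]
3. n2.key = true  [true]
4. n3.depth = "zz"  ["zz"]
5. n4.cnt = "vw"  [terminal]
6. n5.cnt = "kn"  [terminal]
7. n3.env = 16  [len(B.depth) + 14]
8. n7.lim = -2  [terminal]
9. n8.fin = 13  [terminal]
10. n6.pre = 29  [g.fin + 16]
11. n6.lim = 13  [g.fin * -2 + 39]
12. n9.pre = true  [A.pre == 29]
13. n9.key = true  [true]
14. n10.cnt = "my"  [terminal]
15. n9.idx = 14  [len(b.cnt) + 12]
16. n2.idx = 17  [A.pre + B.env - 28]
17. n12.pre = false  [false]
18. n12.key = true  [true]
19. n13.cnt = "ym"  [terminal]
20. n14.ok = -3  [terminal]
21. n12.idx = 15  [len(b.cnt) + 13]
22. n16.cnt = "mk"  [terminal]
23. n17.cnt = "nq"  [terminal]
24. n18.ok = 16  [terminal]
25. n15.pre = 4  [len(b₀.cnt) + 2]
26. n15.lim = 14  [e.ok - 2]
27. n19.fin = 26  [terminal]
28. n11.off = true  [C.idx > 14]
29. n11.sig = -6  [A.lim - 20]
30. n11.idx = "px"  ["px"]
31. n0.off = false  [S₁.off == false]
32. n0.sig = 20  [S₁.sig + 26]
33. n0.idx = "pxw"  [S₁.idx ++ "w"]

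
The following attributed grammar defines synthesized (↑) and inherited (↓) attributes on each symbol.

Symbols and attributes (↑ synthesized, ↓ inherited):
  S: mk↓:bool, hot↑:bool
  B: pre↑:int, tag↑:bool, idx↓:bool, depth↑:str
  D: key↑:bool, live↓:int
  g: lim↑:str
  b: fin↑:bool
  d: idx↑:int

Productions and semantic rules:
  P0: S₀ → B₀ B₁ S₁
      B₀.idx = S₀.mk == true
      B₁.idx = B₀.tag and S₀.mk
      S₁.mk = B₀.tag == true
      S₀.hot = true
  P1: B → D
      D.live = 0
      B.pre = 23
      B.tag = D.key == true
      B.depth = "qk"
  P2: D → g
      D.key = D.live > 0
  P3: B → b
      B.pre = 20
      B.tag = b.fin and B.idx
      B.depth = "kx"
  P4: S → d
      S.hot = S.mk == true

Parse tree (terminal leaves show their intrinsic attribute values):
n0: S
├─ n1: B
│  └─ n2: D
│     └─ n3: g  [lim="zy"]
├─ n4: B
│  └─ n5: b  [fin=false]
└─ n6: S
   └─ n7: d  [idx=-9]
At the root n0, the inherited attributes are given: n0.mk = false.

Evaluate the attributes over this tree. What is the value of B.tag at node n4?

1. n0.mk = false  [given at root]
2. n1.idx = false  [S₀.mk == true]
3. n2.live = 0  [0]
4. n3.lim = "zy"  [terminal]
5. n2.key = false  [D.live > 0]
6. n1.pre = 23  [23]
7. n1.tag = false  [D.key == true]
8. n1.depth = "qk"  ["qk"]
9. n4.idx = false  [B₀.tag and S₀.mk]
10. n5.fin = false  [terminal]
11. n4.pre = 20  [20]
12. n4.tag = false  [b.fin and B.idx]
13. n4.depth = "kx"  ["kx"]
14. n6.mk = false  [B₀.tag == true]
15. n7.idx = -9  [terminal]
16. n6.hot = false  [S.mk == true]
17. n0.hot = true  [true]

false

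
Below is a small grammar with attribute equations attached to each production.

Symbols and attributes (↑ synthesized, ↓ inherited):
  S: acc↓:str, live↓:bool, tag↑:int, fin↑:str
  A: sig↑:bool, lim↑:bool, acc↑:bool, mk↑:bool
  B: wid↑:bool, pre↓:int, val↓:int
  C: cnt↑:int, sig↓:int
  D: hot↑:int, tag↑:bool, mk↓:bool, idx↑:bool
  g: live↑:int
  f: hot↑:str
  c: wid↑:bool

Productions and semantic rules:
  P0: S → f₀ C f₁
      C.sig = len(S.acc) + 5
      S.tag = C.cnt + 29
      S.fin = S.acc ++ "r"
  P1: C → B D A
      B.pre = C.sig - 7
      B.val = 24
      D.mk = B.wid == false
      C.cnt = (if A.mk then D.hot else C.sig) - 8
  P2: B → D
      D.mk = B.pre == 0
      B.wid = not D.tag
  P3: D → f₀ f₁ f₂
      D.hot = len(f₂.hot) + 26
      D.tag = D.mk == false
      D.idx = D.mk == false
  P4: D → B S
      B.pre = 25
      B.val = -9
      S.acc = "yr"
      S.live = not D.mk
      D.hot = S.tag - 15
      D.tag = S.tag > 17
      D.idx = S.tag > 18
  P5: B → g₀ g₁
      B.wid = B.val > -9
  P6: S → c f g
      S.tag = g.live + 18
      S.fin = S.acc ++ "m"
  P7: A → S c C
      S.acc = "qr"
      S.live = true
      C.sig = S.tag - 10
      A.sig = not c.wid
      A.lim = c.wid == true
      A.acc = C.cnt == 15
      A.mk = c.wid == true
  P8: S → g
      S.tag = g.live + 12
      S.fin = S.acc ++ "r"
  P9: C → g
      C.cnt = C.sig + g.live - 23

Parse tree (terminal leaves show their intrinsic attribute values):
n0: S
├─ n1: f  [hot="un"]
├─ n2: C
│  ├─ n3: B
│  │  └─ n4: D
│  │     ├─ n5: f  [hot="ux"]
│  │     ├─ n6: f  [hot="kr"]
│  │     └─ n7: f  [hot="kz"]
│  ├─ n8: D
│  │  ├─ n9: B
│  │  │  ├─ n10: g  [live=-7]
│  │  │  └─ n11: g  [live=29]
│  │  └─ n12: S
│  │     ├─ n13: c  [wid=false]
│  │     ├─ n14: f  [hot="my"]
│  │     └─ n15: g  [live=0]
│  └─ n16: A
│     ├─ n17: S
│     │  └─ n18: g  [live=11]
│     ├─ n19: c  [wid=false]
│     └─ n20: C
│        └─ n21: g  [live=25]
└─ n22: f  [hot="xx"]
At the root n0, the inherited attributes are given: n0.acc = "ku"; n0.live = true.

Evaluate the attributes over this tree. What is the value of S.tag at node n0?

1. n0.acc = "ku"  [given at root]
2. n0.live = true  [given at root]
3. n1.hot = "un"  [terminal]
4. n2.sig = 7  [len(S.acc) + 5]
5. n3.pre = 0  [C.sig - 7]
6. n3.val = 24  [24]
7. n4.mk = true  [B.pre == 0]
8. n5.hot = "ux"  [terminal]
9. n6.hot = "kr"  [terminal]
10. n7.hot = "kz"  [terminal]
11. n4.hot = 28  [len(f₂.hot) + 26]
12. n4.tag = false  [D.mk == false]
13. n4.idx = false  [D.mk == false]
14. n3.wid = true  [not D.tag]
15. n8.mk = false  [B.wid == false]
16. n9.pre = 25  [25]
17. n9.val = -9  [-9]
18. n10.live = -7  [terminal]
19. n11.live = 29  [terminal]
20. n9.wid = false  [B.val > -9]
21. n12.acc = "yr"  ["yr"]
22. n12.live = true  [not D.mk]
23. n13.wid = false  [terminal]
24. n14.hot = "my"  [terminal]
25. n15.live = 0  [terminal]
26. n12.tag = 18  [g.live + 18]
27. n12.fin = "yrm"  [S.acc ++ "m"]
28. n8.hot = 3  [S.tag - 15]
29. n8.tag = true  [S.tag > 17]
30. n8.idx = false  [S.tag > 18]
31. n17.acc = "qr"  ["qr"]
32. n17.live = true  [true]
33. n18.live = 11  [terminal]
34. n17.tag = 23  [g.live + 12]
35. n17.fin = "qrr"  [S.acc ++ "r"]
36. n19.wid = false  [terminal]
37. n20.sig = 13  [S.tag - 10]
38. n21.live = 25  [terminal]
39. n20.cnt = 15  [C.sig + g.live - 23]
40. n16.sig = true  [not c.wid]
41. n16.lim = false  [c.wid == true]
42. n16.acc = true  [C.cnt == 15]
43. n16.mk = false  [c.wid == true]
44. n2.cnt = -1  [(if A.mk then D.hot else C.sig) - 8]
45. n22.hot = "xx"  [terminal]
46. n0.tag = 28  [C.cnt + 29]
47. n0.fin = "kur"  [S.acc ++ "r"]

28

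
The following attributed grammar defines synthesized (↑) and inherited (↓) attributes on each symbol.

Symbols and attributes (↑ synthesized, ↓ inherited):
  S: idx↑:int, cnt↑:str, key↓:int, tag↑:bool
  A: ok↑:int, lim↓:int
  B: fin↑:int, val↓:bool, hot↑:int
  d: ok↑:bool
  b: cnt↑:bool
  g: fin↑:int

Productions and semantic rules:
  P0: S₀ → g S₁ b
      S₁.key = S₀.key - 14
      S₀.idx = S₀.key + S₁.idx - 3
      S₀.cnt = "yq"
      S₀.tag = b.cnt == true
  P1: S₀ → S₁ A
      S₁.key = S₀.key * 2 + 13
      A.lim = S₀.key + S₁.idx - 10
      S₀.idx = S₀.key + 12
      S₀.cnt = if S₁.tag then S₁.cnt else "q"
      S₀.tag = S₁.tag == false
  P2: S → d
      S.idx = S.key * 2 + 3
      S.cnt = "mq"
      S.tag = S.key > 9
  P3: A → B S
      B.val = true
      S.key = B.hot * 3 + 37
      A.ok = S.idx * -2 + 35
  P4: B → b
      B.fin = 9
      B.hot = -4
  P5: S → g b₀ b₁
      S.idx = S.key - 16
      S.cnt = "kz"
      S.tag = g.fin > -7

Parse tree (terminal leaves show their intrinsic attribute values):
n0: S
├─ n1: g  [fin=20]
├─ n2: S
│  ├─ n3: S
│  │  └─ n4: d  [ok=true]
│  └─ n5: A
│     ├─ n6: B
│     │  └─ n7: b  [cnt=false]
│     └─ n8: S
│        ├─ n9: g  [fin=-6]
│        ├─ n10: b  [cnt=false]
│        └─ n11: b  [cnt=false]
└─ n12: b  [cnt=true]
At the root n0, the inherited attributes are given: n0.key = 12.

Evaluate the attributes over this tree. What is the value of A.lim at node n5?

9

1. n0.key = 12  [given at root]
2. n1.fin = 20  [terminal]
3. n2.key = -2  [S₀.key - 14]
4. n3.key = 9  [S₀.key * 2 + 13]
5. n4.ok = true  [terminal]
6. n3.idx = 21  [S.key * 2 + 3]
7. n3.cnt = "mq"  ["mq"]
8. n3.tag = false  [S.key > 9]
9. n5.lim = 9  [S₀.key + S₁.idx - 10]
10. n6.val = true  [true]
11. n7.cnt = false  [terminal]
12. n6.fin = 9  [9]
13. n6.hot = -4  [-4]
14. n8.key = 25  [B.hot * 3 + 37]
15. n9.fin = -6  [terminal]
16. n10.cnt = false  [terminal]
17. n11.cnt = false  [terminal]
18. n8.idx = 9  [S.key - 16]
19. n8.cnt = "kz"  ["kz"]
20. n8.tag = true  [g.fin > -7]
21. n5.ok = 17  [S.idx * -2 + 35]
22. n2.idx = 10  [S₀.key + 12]
23. n2.cnt = "q"  [if S₁.tag then S₁.cnt else "q"]
24. n2.tag = true  [S₁.tag == false]
25. n12.cnt = true  [terminal]
26. n0.idx = 19  [S₀.key + S₁.idx - 3]
27. n0.cnt = "yq"  ["yq"]
28. n0.tag = true  [b.cnt == true]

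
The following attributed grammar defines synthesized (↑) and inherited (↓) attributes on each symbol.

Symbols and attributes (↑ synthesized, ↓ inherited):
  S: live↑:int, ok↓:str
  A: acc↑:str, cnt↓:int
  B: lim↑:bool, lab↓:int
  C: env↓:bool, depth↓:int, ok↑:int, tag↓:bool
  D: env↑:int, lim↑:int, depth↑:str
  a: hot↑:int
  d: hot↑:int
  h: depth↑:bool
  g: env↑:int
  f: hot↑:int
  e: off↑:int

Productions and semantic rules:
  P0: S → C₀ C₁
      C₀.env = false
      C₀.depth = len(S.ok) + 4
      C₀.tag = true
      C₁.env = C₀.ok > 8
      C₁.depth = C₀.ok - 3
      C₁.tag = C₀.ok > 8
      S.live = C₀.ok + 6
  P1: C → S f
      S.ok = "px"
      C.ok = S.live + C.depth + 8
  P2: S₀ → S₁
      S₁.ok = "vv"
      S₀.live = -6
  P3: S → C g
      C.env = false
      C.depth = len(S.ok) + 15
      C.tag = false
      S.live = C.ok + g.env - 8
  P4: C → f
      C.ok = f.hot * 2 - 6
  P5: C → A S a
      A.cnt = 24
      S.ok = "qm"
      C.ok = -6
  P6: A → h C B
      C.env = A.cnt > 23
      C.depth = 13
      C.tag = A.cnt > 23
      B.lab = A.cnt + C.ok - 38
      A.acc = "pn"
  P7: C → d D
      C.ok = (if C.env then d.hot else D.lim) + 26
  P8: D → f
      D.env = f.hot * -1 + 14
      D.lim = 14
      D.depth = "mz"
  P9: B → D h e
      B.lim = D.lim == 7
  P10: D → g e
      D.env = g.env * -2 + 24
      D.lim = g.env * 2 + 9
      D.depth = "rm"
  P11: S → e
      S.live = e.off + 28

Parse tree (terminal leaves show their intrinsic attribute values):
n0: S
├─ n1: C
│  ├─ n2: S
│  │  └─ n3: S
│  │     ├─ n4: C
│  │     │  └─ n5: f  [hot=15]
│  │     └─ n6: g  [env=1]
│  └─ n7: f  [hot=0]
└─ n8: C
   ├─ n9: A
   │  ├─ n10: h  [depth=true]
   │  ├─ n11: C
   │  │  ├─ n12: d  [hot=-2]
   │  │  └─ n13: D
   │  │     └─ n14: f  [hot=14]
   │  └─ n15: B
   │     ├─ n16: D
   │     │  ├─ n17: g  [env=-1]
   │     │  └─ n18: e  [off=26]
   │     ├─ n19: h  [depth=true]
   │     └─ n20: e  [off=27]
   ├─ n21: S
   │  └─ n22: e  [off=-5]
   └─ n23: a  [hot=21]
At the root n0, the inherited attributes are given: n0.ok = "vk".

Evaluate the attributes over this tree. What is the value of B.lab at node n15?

1. n0.ok = "vk"  [given at root]
2. n1.env = false  [false]
3. n1.depth = 6  [len(S.ok) + 4]
4. n1.tag = true  [true]
5. n2.ok = "px"  ["px"]
6. n3.ok = "vv"  ["vv"]
7. n4.env = false  [false]
8. n4.depth = 17  [len(S.ok) + 15]
9. n4.tag = false  [false]
10. n5.hot = 15  [terminal]
11. n4.ok = 24  [f.hot * 2 - 6]
12. n6.env = 1  [terminal]
13. n3.live = 17  [C.ok + g.env - 8]
14. n2.live = -6  [-6]
15. n7.hot = 0  [terminal]
16. n1.ok = 8  [S.live + C.depth + 8]
17. n8.env = false  [C₀.ok > 8]
18. n8.depth = 5  [C₀.ok - 3]
19. n8.tag = false  [C₀.ok > 8]
20. n9.cnt = 24  [24]
21. n10.depth = true  [terminal]
22. n11.env = true  [A.cnt > 23]
23. n11.depth = 13  [13]
24. n11.tag = true  [A.cnt > 23]
25. n12.hot = -2  [terminal]
26. n14.hot = 14  [terminal]
27. n13.env = 0  [f.hot * -1 + 14]
28. n13.lim = 14  [14]
29. n13.depth = "mz"  ["mz"]
30. n11.ok = 24  [(if C.env then d.hot else D.lim) + 26]
31. n15.lab = 10  [A.cnt + C.ok - 38]
32. n17.env = -1  [terminal]
33. n18.off = 26  [terminal]
34. n16.env = 26  [g.env * -2 + 24]
35. n16.lim = 7  [g.env * 2 + 9]
36. n16.depth = "rm"  ["rm"]
37. n19.depth = true  [terminal]
38. n20.off = 27  [terminal]
39. n15.lim = true  [D.lim == 7]
40. n9.acc = "pn"  ["pn"]
41. n21.ok = "qm"  ["qm"]
42. n22.off = -5  [terminal]
43. n21.live = 23  [e.off + 28]
44. n23.hot = 21  [terminal]
45. n8.ok = -6  [-6]
46. n0.live = 14  [C₀.ok + 6]

10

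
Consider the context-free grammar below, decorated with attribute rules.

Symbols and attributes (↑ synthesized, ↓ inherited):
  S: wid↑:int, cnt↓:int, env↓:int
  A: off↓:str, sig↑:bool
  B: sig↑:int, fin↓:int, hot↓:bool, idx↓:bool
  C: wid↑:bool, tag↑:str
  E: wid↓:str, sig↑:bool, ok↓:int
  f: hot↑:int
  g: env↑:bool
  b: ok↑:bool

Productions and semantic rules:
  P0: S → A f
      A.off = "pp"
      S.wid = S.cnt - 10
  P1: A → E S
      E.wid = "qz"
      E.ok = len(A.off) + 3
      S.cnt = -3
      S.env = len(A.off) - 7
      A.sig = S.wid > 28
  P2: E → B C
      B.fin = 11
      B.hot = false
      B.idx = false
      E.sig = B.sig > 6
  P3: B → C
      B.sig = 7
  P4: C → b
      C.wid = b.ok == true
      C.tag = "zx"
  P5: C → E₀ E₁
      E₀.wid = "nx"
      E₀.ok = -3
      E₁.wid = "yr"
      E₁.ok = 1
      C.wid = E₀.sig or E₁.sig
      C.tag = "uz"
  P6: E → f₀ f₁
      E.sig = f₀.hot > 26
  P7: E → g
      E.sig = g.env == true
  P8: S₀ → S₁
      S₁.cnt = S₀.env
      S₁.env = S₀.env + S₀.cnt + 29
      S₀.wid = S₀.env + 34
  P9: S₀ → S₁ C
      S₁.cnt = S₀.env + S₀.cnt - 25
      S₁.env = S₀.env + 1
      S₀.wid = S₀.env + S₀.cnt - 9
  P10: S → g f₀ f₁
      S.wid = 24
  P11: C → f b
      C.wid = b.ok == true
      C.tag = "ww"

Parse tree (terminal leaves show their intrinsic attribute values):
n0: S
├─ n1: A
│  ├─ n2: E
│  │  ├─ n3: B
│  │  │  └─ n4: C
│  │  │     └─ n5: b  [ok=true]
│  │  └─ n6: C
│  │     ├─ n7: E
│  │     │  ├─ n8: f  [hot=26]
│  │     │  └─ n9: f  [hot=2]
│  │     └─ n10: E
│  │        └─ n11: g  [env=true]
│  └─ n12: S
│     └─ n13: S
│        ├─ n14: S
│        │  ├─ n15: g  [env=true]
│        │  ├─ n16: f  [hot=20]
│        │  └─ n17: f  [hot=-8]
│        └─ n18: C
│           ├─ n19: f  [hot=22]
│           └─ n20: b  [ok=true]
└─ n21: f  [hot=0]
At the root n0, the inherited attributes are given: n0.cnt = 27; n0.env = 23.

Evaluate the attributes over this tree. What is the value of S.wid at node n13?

7

1. n0.cnt = 27  [given at root]
2. n0.env = 23  [given at root]
3. n1.off = "pp"  ["pp"]
4. n2.wid = "qz"  ["qz"]
5. n2.ok = 5  [len(A.off) + 3]
6. n3.fin = 11  [11]
7. n3.hot = false  [false]
8. n3.idx = false  [false]
9. n5.ok = true  [terminal]
10. n4.wid = true  [b.ok == true]
11. n4.tag = "zx"  ["zx"]
12. n3.sig = 7  [7]
13. n7.wid = "nx"  ["nx"]
14. n7.ok = -3  [-3]
15. n8.hot = 26  [terminal]
16. n9.hot = 2  [terminal]
17. n7.sig = false  [f₀.hot > 26]
18. n10.wid = "yr"  ["yr"]
19. n10.ok = 1  [1]
20. n11.env = true  [terminal]
21. n10.sig = true  [g.env == true]
22. n6.wid = true  [E₀.sig or E₁.sig]
23. n6.tag = "uz"  ["uz"]
24. n2.sig = true  [B.sig > 6]
25. n12.cnt = -3  [-3]
26. n12.env = -5  [len(A.off) - 7]
27. n13.cnt = -5  [S₀.env]
28. n13.env = 21  [S₀.env + S₀.cnt + 29]
29. n14.cnt = -9  [S₀.env + S₀.cnt - 25]
30. n14.env = 22  [S₀.env + 1]
31. n15.env = true  [terminal]
32. n16.hot = 20  [terminal]
33. n17.hot = -8  [terminal]
34. n14.wid = 24  [24]
35. n19.hot = 22  [terminal]
36. n20.ok = true  [terminal]
37. n18.wid = true  [b.ok == true]
38. n18.tag = "ww"  ["ww"]
39. n13.wid = 7  [S₀.env + S₀.cnt - 9]
40. n12.wid = 29  [S₀.env + 34]
41. n1.sig = true  [S.wid > 28]
42. n21.hot = 0  [terminal]
43. n0.wid = 17  [S.cnt - 10]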